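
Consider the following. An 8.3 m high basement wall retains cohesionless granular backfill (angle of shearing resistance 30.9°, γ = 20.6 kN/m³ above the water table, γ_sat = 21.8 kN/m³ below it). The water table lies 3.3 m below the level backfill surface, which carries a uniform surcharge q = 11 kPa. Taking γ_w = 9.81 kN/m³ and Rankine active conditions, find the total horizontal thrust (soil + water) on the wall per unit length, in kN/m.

K_a = tan²(45° − φ/2) = 0.3214.
γ' = 21.8 − 9.81 = 11.99 kN/m³. h₂ = H − d_w = 5.0 m.
σ'_h: at surface K_a·q = 3.535; at WT K_a(q+γd_w) = 25.38; at base K_a(q+γd_w+γ'h₂) = 44.65 kPa.
P₁ = ½(3.535+25.38)×3.3 = 47.72; P₂ = ½(25.38+44.65)×5.0 = 175.1; P_w = ½γ_w h₂² = 122.6.
Total = 47.72+175.1+122.6 = 345.4 kN/m.

345 kN/m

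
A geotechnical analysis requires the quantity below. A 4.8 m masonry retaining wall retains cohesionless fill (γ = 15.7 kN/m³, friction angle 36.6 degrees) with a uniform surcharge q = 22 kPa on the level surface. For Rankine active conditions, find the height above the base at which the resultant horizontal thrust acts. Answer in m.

K_a = 0.2530.
Triangular part P₁ = ½K_aγH² = 45.75 at H/3 = 1.600 m; rectangular part P₂ = K_a q H = 26.71 at H/2 = 2.400 m.
ȳ = (P₁·1.600 + P₂·2.400)/(P₁+P₂) = 1.895 m.

1.89 m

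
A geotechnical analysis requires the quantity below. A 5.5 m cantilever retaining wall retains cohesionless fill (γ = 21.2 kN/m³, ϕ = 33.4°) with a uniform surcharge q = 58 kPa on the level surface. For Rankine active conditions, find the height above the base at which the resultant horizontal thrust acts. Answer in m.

2.29 m

K_a = 0.2899.
Triangular part P₁ = ½K_aγH² = 92.96 at H/3 = 1.833 m; rectangular part P₂ = K_a q H = 92.49 at H/2 = 2.750 m.
ȳ = (P₁·1.833 + P₂·2.750)/(P₁+P₂) = 2.290 m.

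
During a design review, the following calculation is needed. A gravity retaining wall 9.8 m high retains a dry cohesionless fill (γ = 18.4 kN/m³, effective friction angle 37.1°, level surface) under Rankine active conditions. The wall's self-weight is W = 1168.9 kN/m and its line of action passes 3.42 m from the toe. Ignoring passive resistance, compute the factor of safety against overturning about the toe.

K_a = tan²(45° − 37.1°/2) = 0.2475.
P_a = ½K_aγH² = 0.5×0.2475×18.4×9.8² = 218.7 kN/m, acting at H/3 = 3.267 m above the base.
Overturning moment M_o = P_a × H/3 = 218.7 × 3.267 = 714.4.
Resisting moment M_r = W × 3.42 = 1168.9 × 3.42 = 3998.
FS_overturning = M_r/M_o = 3998/714.4 = 5.596.

5.60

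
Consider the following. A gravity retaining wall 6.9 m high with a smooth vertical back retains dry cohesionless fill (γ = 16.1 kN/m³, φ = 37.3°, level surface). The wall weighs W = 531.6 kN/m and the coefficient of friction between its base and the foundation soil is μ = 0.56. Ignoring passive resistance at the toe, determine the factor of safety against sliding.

3.17

K_a = tan²(45° − 37.3°/2) = 0.2453.
P_a = ½K_aγH² = 0.5×0.2453×16.1×6.9² = 94.03 kN/m, acting at H/3 = 2.300 m above the base.
FS_sliding = μW / P_a = 0.56×531.6 / 94.03 = 3.166.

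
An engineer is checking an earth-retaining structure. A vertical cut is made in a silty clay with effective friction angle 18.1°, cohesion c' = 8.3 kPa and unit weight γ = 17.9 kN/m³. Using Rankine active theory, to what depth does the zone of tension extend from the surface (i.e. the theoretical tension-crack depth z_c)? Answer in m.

1.28 m

K_a = tan²(45° − 18.1°/2) = 0.5259; √K_a = 0.7252.
The active pressure is zero where K_a γ z = 2c√K_a, so z_c = 2c/(γ√K_a) = 2×8.3/(17.9×0.7252) = 1.279 m.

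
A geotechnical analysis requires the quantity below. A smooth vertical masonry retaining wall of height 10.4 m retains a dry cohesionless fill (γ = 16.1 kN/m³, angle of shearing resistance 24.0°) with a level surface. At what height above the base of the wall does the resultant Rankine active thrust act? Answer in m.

3.47 m

K_a = 0.4217.
The pressure distribution is triangular, so the resultant acts at H/3 above the base = 10.4/3 = 3.467 m.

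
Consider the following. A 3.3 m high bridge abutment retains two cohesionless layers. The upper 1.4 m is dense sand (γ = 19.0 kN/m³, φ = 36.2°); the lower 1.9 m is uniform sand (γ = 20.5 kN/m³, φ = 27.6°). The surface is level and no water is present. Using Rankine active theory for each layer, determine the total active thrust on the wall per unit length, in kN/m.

36.9 kN/m

K_a1 = tan²(45°−36.2°/2) = 0.2574; K_a2 = tan²(45°−27.6°/2) = 0.3668.
Layer 1: σ at base = K_a1 γ₁ h₁ = 6.846 kPa; P₁ = ½×6.846×1.4 = 4.792.
Layer 2: σ_v at top = γ₁h₁ = 26.60; σ_h top = K_a2×26.60 = 9.756; σ_h base = K_a2×(26.60+20.5×1.9) = 24.04.
P₂ = ½(9.756+24.04)×1.9 = 32.11. Total P_a = 4.792+32.11 = 36.90 kN/m.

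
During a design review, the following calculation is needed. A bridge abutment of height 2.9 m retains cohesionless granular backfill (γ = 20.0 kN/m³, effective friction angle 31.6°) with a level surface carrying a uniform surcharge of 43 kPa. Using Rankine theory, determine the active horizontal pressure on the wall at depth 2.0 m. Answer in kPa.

25.9 kPa

K_a = (1 − sin φ)/(1 + sin φ) = 0.3123.
σ_v = γz + q = 20.0 × 2.0 + 43 = 83.00 kPa.
σ_h = K_a σ_v = 0.3123 × 83.00 = 25.92 kPa.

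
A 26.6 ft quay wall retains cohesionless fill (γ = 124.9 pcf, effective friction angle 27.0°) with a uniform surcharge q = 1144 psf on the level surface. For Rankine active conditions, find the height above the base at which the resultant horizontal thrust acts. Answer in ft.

10.7 ft

K_a = 0.3755.
Triangular part P₁ = ½K_aγH² = 16590 at H/3 = 8.867 ft; rectangular part P₂ = K_a q H = 11430 at H/2 = 13.30 ft.
ȳ = (P₁·8.867 + P₂·13.30)/(P₁+P₂) = 10.67 ft.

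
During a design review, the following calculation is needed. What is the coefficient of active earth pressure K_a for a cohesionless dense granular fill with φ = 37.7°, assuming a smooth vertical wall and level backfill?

K_a = (1 − sin φ)/(1 + sin φ) = (1 − sin 37.7°)/(1 + sin 37.7°) = 0.2411.

0.241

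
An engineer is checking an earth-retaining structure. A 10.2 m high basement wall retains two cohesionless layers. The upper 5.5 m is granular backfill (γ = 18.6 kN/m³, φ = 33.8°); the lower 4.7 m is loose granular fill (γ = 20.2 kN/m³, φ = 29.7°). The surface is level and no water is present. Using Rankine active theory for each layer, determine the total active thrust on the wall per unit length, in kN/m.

318 kN/m

K_a1 = tan²(45°−33.8°/2) = 0.2851; K_a2 = tan²(45°−29.7°/2) = 0.3374.
Layer 1: σ at base = K_a1 γ₁ h₁ = 29.17 kPa; P₁ = ½×29.17×5.5 = 80.21.
Layer 2: σ_v at top = γ₁h₁ = 102.3; σ_h top = K_a2×102.3 = 34.51; σ_h base = K_a2×(102.3+20.2×4.7) = 66.55.
P₂ = ½(34.51+66.55)×4.7 = 237.5. Total P_a = 80.21+237.5 = 317.7 kN/m.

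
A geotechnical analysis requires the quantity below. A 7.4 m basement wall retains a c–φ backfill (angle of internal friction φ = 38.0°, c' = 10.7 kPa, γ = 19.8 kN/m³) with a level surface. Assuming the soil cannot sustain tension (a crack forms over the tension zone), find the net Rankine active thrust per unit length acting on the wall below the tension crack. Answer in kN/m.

K_a = 0.2379; √K_a = 0.4877.
Tension-crack depth z_c = 2c/(γ√K_a) = 2×10.7/(19.8×0.4877) = 2.216 m.
σ_a at base = K_a γ H − 2c√K_a = 0.2379×19.8×7.4 − 2×10.7×0.4877 = 24.42 kPa.
P_a = ½ × 24.42 × (H − z_c) = 0.5×24.42×5.184 = 63.29 kN/m.

63.3 kN/m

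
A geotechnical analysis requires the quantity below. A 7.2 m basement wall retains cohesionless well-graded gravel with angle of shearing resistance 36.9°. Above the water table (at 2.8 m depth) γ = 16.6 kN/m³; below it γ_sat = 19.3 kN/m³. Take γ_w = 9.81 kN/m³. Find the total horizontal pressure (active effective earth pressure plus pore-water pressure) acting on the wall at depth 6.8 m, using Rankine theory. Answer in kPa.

60.3 kPa

K_a = (1 − sin φ)/(1 + sin φ) = 0.2497.
γ' = 19.3 − 9.81 = 9.490 kN/m³.
Effective vertical stress at 6.8 m: σ'_v = 16.6×2.8 + 9.490×4.00 = 84.44 kPa.
σ'_h = K_a σ'_v = 0.2497 × 84.44 = 21.08 kPa; u = γ_w × 4.00 = 39.24 kPa.
Total σ_h = 21.08 + 39.24 = 60.32 kPa.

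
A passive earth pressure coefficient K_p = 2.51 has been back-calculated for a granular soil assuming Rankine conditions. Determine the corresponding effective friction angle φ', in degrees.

K_p = (1+sin φ)/(1−sin φ) ⇒ sin φ = (K_p − 1)/(K_p + 1) = 0.4302.
φ = arcsin(0.4302) = 25.48°.

25.5°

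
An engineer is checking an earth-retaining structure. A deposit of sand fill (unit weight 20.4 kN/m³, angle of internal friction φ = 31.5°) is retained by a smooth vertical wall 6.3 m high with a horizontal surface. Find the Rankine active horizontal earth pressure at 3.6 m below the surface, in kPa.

K_a = (1 − sin φ)/(1 + sin φ) = 0.3136.
σ_h = K_a γ z = 0.3136 × 20.4 × 3.6 = 23.03 kPa.

23.0 kPa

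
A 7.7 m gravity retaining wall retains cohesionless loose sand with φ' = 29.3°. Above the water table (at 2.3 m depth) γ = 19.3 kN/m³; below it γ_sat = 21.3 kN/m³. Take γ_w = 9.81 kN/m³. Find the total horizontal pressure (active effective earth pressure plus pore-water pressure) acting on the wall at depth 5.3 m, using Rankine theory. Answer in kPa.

56.5 kPa

K_a = (1 − sin φ)/(1 + sin φ) = 0.3428.
γ' = 21.3 − 9.81 = 11.49 kN/m³.
Effective vertical stress at 5.3 m: σ'_v = 19.3×2.3 + 11.49×3.00 = 78.86 kPa.
σ'_h = K_a σ'_v = 0.3428 × 78.86 = 27.04 kPa; u = γ_w × 3.00 = 29.43 kPa.
Total σ_h = 27.04 + 29.43 = 56.47 kPa.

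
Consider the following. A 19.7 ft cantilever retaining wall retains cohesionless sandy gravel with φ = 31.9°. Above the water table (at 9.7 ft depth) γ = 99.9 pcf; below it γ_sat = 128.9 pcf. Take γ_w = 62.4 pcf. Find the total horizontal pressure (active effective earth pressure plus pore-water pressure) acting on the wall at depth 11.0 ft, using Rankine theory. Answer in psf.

K_a = (1 − sin φ)/(1 + sin φ) = 0.3085.
γ' = 128.9 − 62.4 = 66.50 pcf.
Effective vertical stress at 11.0 ft: σ'_v = 99.9×9.7 + 66.50×1.30 = 1055 psf.
σ'_h = K_a σ'_v = 0.3085 × 1055 = 325.6 psf; u = γ_w × 1.30 = 81.12 psf.
Total σ_h = 325.6 + 81.12 = 406.8 psf.

407 psf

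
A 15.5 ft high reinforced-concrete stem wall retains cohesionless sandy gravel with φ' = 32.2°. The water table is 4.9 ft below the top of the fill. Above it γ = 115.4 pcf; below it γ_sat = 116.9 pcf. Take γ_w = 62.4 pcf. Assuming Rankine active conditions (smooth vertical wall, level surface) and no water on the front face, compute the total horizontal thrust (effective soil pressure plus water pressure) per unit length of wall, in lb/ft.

6690 lb/ft

K_a = tan²(45° − φ/2) = 0.3047.
γ' = 116.9 − 62.4 = 54.50 pcf. Depth below WT = 10.6 ft.
σ'_h at WT = K_a γ d_w = 172.3 psf; at base = 172.3 + K_a γ' × 10.6 = 348.4 psf.
P₁ (0–4.9 ft) = ½×172.3×4.9 = 422.2. P₂ (4.9–15.5 ft) = ½(172.3+348.4)×10.6 = 2760.
P_w = ½ γ_w h₂² = 0.5×62.4×10.6² = 3506. Total = 422.2+2760+3506 = 6687 lb/ft.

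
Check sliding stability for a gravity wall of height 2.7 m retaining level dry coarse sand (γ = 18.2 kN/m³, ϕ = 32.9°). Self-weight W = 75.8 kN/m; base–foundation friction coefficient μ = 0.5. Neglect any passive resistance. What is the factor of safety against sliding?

K_a = tan²(45° − 32.9°/2) = 0.2960.
P_a = ½K_aγH² = 0.5×0.2960×18.2×2.7² = 19.64 kN/m, acting at H/3 = 0.9000 m above the base.
FS_sliding = μW / P_a = 0.5×75.8 / 19.64 = 1.930.

1.93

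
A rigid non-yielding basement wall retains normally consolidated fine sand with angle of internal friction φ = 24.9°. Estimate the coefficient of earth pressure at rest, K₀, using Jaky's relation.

0.579

K₀ = 1 − sin φ' = 1 − sin 24.9° = 0.5790.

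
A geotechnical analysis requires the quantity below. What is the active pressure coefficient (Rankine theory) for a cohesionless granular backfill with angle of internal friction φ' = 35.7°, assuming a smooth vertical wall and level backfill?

0.263

K_a = (1 − sin φ)/(1 + sin φ) = (1 − sin 35.7°)/(1 + sin 35.7°) = 0.2630.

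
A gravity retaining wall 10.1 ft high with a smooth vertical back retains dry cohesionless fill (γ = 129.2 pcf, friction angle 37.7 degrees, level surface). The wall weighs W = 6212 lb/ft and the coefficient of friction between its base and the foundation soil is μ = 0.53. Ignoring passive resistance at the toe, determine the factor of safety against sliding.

K_a = tan²(45° − 37.7°/2) = 0.2411.
P_a = ½K_aγH² = 0.5×0.2411×129.2×10.1² = 1589 lb/ft, acting at H/3 = 3.367 ft above the base.
FS_sliding = μW / P_a = 0.53×6212 / 1589 = 2.073.

2.07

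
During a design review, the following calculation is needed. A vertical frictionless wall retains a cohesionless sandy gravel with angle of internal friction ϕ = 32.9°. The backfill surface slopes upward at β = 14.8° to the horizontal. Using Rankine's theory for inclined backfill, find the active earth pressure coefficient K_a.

0.326

K_a = cos β · (cos β − √(cos²β − cos²φ)) / (cos β + √(cos²β − cos²φ)).
cos β = 0.9668, cos φ = 0.8396, √(cos²β − cos²φ) = 0.4794.
K_a = 0.9668 × (0.9668 − 0.4794)/(0.9668 + 0.4794) = 0.3259.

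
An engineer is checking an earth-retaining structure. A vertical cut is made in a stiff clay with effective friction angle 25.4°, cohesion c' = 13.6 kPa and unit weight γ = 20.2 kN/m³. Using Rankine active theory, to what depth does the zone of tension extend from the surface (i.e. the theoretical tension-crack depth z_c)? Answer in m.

K_a = tan²(45° − 25.4°/2) = 0.3996; √K_a = 0.6322.
The active pressure is zero where K_a γ z = 2c√K_a, so z_c = 2c/(γ√K_a) = 2×13.6/(20.2×0.6322) = 2.130 m.

2.13 m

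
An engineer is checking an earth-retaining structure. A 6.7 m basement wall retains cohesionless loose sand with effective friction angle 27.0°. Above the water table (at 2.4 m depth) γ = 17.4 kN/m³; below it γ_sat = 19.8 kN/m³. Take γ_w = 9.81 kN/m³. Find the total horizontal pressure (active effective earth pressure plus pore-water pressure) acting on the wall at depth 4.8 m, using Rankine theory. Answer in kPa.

K_a = (1 − sin φ)/(1 + sin φ) = 0.3755.
γ' = 19.8 − 9.81 = 9.990 kN/m³.
Effective vertical stress at 4.8 m: σ'_v = 17.4×2.4 + 9.990×2.40 = 65.74 kPa.
σ'_h = K_a σ'_v = 0.3755 × 65.74 = 24.69 kPa; u = γ_w × 2.40 = 23.54 kPa.
Total σ_h = 24.69 + 23.54 = 48.23 kPa.

48.2 kPa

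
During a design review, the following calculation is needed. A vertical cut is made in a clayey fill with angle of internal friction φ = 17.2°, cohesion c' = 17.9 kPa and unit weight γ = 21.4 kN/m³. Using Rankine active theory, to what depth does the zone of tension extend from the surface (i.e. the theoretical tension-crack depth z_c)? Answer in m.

2.27 m

K_a = tan²(45° − 17.2°/2) = 0.5436; √K_a = 0.7373.
The active pressure is zero where K_a γ z = 2c√K_a, so z_c = 2c/(γ√K_a) = 2×17.9/(21.4×0.7373) = 2.269 m.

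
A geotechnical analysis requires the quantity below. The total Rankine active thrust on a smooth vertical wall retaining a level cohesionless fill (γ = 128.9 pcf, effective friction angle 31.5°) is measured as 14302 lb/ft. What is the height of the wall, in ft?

26.6 ft

K_a = 0.3136. P_a = ½ K_a γ H² ⇒ H = √(2P_a/(K_a γ)).
H = √(2×14302/(0.3136×128.9)) = 26.60 ft.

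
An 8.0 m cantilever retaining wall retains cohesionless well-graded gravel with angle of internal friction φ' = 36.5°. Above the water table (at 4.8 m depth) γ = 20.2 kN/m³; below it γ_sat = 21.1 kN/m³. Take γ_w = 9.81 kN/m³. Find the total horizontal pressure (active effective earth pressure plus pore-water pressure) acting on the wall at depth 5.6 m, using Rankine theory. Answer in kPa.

K_a = (1 − sin φ)/(1 + sin φ) = 0.2541.
γ' = 21.1 − 9.81 = 11.29 kN/m³.
Effective vertical stress at 5.6 m: σ'_v = 20.2×4.8 + 11.29×0.800 = 106.0 kPa.
σ'_h = K_a σ'_v = 0.2541 × 106.0 = 26.93 kPa; u = γ_w × 0.800 = 7.848 kPa.
Total σ_h = 26.93 + 7.848 = 34.78 kPa.

34.8 kPa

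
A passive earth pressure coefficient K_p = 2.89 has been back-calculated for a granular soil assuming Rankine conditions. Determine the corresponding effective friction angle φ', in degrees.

29.1°

K_p = (1+sin φ)/(1−sin φ) ⇒ sin φ = (K_p − 1)/(K_p + 1) = 0.4859.
φ = arcsin(0.4859) = 29.07°.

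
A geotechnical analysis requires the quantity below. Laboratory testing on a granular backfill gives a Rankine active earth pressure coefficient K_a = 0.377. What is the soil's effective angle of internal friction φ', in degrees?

26.9°

K_a = tan²(45° − φ/2) ⇒ 45° − φ/2 = arctan(√0.377) = 31.55°.
φ = 2(45° − 31.55°) = 26.90°.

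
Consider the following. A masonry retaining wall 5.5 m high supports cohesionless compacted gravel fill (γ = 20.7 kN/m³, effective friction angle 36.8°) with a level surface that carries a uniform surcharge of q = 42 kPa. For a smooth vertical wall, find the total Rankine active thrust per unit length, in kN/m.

K_a = tan²(45° − φ/2) = 0.2508.
Soil triangle: ½ K_a γ H² = 0.5×0.2508×20.7×5.5² = 78.51 kN/m.
Surcharge rectangle: K_a q H = 0.2508×42×5.5 = 57.93 kN/m.
Total = 78.51 + 57.93 = 136.4 kN/m.

136 kN/m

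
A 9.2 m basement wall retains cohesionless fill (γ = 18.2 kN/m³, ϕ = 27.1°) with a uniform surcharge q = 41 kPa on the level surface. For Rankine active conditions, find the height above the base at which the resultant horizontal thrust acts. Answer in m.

K_a = 0.3741.
Triangular part P₁ = ½K_aγH² = 288.1 at H/3 = 3.067 m; rectangular part P₂ = K_a q H = 141.1 at H/2 = 4.600 m.
ȳ = (P₁·3.067 + P₂·4.600)/(P₁+P₂) = 3.571 m.

3.57 m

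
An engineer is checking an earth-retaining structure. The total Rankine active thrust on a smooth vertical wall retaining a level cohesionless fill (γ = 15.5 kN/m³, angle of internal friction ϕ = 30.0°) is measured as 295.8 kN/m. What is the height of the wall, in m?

K_a = 0.3333. P_a = ½ K_a γ H² ⇒ H = √(2P_a/(K_a γ)).
H = √(2×295.8/(0.3333×15.5)) = 10.70 m.

10.7 m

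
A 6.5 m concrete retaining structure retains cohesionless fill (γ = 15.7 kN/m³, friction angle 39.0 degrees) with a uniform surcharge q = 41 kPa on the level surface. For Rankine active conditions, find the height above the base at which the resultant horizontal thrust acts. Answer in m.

2.65 m

K_a = 0.2275.
Triangular part P₁ = ½K_aγH² = 75.46 at H/3 = 2.167 m; rectangular part P₂ = K_a q H = 60.63 at H/2 = 3.250 m.
ȳ = (P₁·2.167 + P₂·3.250)/(P₁+P₂) = 2.649 m.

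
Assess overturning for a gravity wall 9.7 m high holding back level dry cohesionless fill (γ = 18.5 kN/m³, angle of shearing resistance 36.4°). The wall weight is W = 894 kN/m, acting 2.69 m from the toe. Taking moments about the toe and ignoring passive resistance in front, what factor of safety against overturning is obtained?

K_a = tan²(45° − 36.4°/2) = 0.2552.
P_a = ½K_aγH² = 0.5×0.2552×18.5×9.7² = 222.1 kN/m, acting at H/3 = 3.233 m above the base.
Overturning moment M_o = P_a × H/3 = 222.1 × 3.233 = 718.0.
Resisting moment M_r = W × 2.69 = 894 × 2.69 = 2405.
FS_overturning = M_r/M_o = 2405/718.0 = 3.349.

3.35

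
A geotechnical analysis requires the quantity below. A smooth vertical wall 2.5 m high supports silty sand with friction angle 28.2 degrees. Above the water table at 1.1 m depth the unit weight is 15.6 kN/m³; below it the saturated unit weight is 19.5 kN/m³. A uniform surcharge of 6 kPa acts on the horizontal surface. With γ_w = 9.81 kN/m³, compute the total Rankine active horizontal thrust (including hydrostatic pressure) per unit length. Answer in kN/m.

30.4 kN/m

K_a = tan²(45° − φ/2) = 0.3582.
γ' = 19.5 − 9.81 = 9.690 kN/m³. h₂ = H − d_w = 1.4 m.
σ'_h: at surface K_a·q = 2.149; at WT K_a(q+γd_w) = 8.296; at base K_a(q+γd_w+γ'h₂) = 13.15 kPa.
P₁ = ½(2.149+8.296)×1.1 = 5.745; P₂ = ½(8.296+13.15)×1.4 = 15.02; P_w = ½γ_w h₂² = 9.614.
Total = 5.745+15.02+9.614 = 30.37 kN/m.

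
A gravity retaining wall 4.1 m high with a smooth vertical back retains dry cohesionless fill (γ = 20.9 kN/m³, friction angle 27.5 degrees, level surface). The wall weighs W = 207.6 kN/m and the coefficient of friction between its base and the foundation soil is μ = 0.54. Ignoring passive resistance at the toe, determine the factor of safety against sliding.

1.73

K_a = tan²(45° − 27.5°/2) = 0.3682.
P_a = ½K_aγH² = 0.5×0.3682×20.9×4.1² = 64.68 kN/m, acting at H/3 = 1.367 m above the base.
FS_sliding = μW / P_a = 0.54×207.6 / 64.68 = 1.733.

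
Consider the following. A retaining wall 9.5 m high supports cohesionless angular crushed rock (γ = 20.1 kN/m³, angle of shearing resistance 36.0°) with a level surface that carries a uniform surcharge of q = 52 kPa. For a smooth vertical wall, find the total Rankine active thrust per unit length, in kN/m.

K_a = tan²(45° − φ/2) = 0.2596.
Soil triangle: ½ K_a γ H² = 0.5×0.2596×20.1×9.5² = 235.5 kN/m.
Surcharge rectangle: K_a q H = 0.2596×52×9.5 = 128.3 kN/m.
Total = 235.5 + 128.3 = 363.7 kN/m.

364 kN/m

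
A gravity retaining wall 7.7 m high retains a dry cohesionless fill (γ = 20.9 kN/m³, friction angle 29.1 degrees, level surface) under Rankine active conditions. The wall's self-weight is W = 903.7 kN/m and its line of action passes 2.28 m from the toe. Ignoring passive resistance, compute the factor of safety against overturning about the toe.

3.75

K_a = tan²(45° − 29.1°/2) = 0.3456.
P_a = ½K_aγH² = 0.5×0.3456×20.9×7.7² = 214.1 kN/m, acting at H/3 = 2.567 m above the base.
Overturning moment M_o = P_a × H/3 = 214.1 × 2.567 = 549.6.
Resisting moment M_r = W × 2.28 = 903.7 × 2.28 = 2060.
FS_overturning = M_r/M_o = 2060/549.6 = 3.749.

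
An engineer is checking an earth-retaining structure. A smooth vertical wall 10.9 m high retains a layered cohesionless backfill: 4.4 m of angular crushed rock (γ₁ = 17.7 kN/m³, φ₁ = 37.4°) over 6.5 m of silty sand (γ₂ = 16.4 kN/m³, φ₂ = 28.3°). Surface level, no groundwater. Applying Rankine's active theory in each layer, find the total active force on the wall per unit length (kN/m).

346 kN/m

K_a1 = tan²(45°−37.4°/2) = 0.2443; K_a2 = tan²(45°−28.3°/2) = 0.3568.
Layer 1: σ at base = K_a1 γ₁ h₁ = 19.02 kPa; P₁ = ½×19.02×4.4 = 41.85.
Layer 2: σ_v at top = γ₁h₁ = 77.88; σ_h top = K_a2×77.88 = 27.79; σ_h base = K_a2×(77.88+16.4×6.5) = 65.82.
P₂ = ½(27.79+65.82)×6.5 = 304.2. Total P_a = 41.85+304.2 = 346.1 kN/m.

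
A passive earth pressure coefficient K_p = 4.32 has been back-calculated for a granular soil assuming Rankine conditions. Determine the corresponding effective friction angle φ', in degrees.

K_p = (1+sin φ)/(1−sin φ) ⇒ sin φ = (K_p − 1)/(K_p + 1) = 0.6241.
φ = arcsin(0.6241) = 38.61°.

38.6°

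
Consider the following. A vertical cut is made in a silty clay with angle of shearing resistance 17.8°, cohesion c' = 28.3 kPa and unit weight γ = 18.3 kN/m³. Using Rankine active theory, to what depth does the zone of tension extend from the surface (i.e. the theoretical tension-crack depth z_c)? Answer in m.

K_a = tan²(45° − 17.8°/2) = 0.5318; √K_a = 0.7292.
The active pressure is zero where K_a γ z = 2c√K_a, so z_c = 2c/(γ√K_a) = 2×28.3/(18.3×0.7292) = 4.241 m.

4.24 m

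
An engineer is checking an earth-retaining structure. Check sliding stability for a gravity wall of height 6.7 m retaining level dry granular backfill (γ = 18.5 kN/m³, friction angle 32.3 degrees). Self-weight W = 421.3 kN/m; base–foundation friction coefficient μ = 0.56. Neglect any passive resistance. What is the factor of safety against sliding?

K_a = tan²(45° − 32.3°/2) = 0.3035.
P_a = ½K_aγH² = 0.5×0.3035×18.5×6.7² = 126.0 kN/m, acting at H/3 = 2.233 m above the base.
FS_sliding = μW / P_a = 0.56×421.3 / 126.0 = 1.872.

1.87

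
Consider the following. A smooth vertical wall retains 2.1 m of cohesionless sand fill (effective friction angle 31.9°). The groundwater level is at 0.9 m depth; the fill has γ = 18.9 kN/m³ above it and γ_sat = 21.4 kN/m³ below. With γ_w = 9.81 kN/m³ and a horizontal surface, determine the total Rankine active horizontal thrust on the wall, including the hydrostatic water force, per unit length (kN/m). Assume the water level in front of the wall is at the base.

K_a = tan²(45° − φ/2) = 0.3085.
γ' = 21.4 − 9.81 = 11.59 kN/m³. Depth below WT = 1.2 m.
σ'_h at WT = K_a γ d_w = 5.248 kPa; at base = 5.248 + K_a γ' × 1.2 = 9.539 kPa.
P₁ (0–0.9 m) = ½×5.248×0.9 = 2.362. P₂ (0.9–2.1 m) = ½(5.248+9.539)×1.2 = 8.872.
P_w = ½ γ_w h₂² = 0.5×9.81×1.2² = 7.063. Total = 2.362+8.872+7.063 = 18.30 kN/m.

18.3 kN/m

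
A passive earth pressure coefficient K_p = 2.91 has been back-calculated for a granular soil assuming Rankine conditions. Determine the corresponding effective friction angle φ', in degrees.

K_p = (1+sin φ)/(1−sin φ) ⇒ sin φ = (K_p − 1)/(K_p + 1) = 0.4885.
φ = arcsin(0.4885) = 29.24°.

29.2°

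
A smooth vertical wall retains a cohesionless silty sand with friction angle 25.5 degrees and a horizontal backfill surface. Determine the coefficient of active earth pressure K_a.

K_a = tan²(45° − φ/2) = tan²(32.25°) = 0.3981.

0.398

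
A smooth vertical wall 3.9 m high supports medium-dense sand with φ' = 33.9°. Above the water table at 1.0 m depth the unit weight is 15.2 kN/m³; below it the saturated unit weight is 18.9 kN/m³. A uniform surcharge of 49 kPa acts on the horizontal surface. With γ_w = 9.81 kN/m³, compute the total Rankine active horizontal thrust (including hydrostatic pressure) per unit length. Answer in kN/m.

121 kN/m

K_a = tan²(45° − φ/2) = 0.2839.
γ' = 18.9 − 9.81 = 9.090 kN/m³. h₂ = H − d_w = 2.9 m.
σ'_h: at surface K_a·q = 13.91; at WT K_a(q+γd_w) = 18.23; at base K_a(q+γd_w+γ'h₂) = 25.71 kPa.
P₁ = ½(13.91+18.23)×1.0 = 16.07; P₂ = ½(18.23+25.71)×2.9 = 63.71; P_w = ½γ_w h₂² = 41.25.
Total = 16.07+63.71+41.25 = 121.0 kN/m.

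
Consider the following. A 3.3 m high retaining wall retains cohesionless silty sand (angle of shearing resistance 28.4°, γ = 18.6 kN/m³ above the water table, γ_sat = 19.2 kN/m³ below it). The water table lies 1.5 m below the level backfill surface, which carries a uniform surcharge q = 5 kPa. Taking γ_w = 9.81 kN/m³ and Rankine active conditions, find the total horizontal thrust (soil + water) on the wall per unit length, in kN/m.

52.4 kN/m

K_a = tan²(45° − φ/2) = 0.3554.
γ' = 19.2 − 9.81 = 9.390 kN/m³. h₂ = H − d_w = 1.8 m.
σ'_h: at surface K_a·q = 1.777; at WT K_a(q+γd_w) = 11.69; at base K_a(q+γd_w+γ'h₂) = 17.70 kPa.
P₁ = ½(1.777+11.69)×1.5 = 10.10; P₂ = ½(11.69+17.70)×1.8 = 26.45; P_w = ½γ_w h₂² = 15.89.
Total = 10.10+26.45+15.89 = 52.44 kN/m.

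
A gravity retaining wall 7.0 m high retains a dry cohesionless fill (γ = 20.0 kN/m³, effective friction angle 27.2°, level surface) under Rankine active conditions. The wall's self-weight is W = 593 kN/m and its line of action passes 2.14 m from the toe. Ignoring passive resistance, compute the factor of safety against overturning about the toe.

K_a = tan²(45° − 27.2°/2) = 0.3726.
P_a = ½K_aγH² = 0.5×0.3726×20.0×7.0² = 182.6 kN/m, acting at H/3 = 2.333 m above the base.
Overturning moment M_o = P_a × H/3 = 182.6 × 2.333 = 426.0.
Resisting moment M_r = W × 2.14 = 593 × 2.14 = 1269.
FS_overturning = M_r/M_o = 1269/426.0 = 2.979.

2.98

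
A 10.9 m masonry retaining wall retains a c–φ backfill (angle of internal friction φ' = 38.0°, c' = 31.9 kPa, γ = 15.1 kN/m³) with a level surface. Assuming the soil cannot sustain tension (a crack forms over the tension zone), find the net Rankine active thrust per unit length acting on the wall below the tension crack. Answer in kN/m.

K_a = 0.2379; √K_a = 0.4877.
Tension-crack depth z_c = 2c/(γ√K_a) = 2×31.9/(15.1×0.4877) = 8.663 m.
σ_a at base = K_a γ H − 2c√K_a = 0.2379×15.1×10.9 − 2×31.9×0.4877 = 8.036 kPa.
P_a = ½ × 8.036 × (H − z_c) = 0.5×8.036×2.237 = 8.989 kN/m.

8.99 kN/m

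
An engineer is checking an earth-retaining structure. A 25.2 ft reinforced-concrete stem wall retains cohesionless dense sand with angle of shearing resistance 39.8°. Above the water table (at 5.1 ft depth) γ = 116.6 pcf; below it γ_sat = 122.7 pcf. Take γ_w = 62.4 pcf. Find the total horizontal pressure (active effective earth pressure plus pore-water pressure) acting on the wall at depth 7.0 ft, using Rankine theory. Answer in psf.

K_a = (1 − sin φ)/(1 + sin φ) = 0.2194.
γ' = 122.7 − 62.4 = 60.30 pcf.
Effective vertical stress at 7.0 ft: σ'_v = 116.6×5.1 + 60.30×1.90 = 709.2 psf.
σ'_h = K_a σ'_v = 0.2194 × 709.2 = 155.6 psf; u = γ_w × 1.90 = 118.6 psf.
Total σ_h = 155.6 + 118.6 = 274.2 psf.

274 psf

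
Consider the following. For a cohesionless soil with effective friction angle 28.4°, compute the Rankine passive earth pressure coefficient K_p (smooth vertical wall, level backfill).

2.81

K_p = (1 + sin φ)/(1 − sin φ) = tan²(45° + 28.4°/2) = 2.814.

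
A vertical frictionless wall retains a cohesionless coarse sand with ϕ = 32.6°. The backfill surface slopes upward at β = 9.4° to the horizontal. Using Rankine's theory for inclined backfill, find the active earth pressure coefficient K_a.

K_a = cos β · (cos β − √(cos²β − cos²φ)) / (cos β + √(cos²β − cos²φ)).
cos β = 0.9866, cos φ = 0.8425, √(cos²β − cos²φ) = 0.5134.
K_a = 0.9866 × (0.9866 − 0.5134)/(0.9866 + 0.5134) = 0.3112.

0.311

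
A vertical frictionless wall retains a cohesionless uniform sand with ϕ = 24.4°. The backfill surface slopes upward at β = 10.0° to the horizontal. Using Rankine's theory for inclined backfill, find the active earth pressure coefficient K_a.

0.442

K_a = cos β · (cos β − √(cos²β − cos²φ)) / (cos β + √(cos²β − cos²φ)).
cos β = 0.9848, cos φ = 0.9107, √(cos²β − cos²φ) = 0.3748.
K_a = 0.9848 × (0.9848 − 0.3748)/(0.9848 + 0.3748) = 0.4418.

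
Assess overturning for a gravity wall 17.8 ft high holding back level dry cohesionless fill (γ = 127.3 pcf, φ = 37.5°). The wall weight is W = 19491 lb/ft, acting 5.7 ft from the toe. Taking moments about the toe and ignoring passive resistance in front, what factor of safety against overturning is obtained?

3.82

K_a = tan²(45° − 37.5°/2) = 0.2432.
P_a = ½K_aγH² = 0.5×0.2432×127.3×17.8² = 4904 lb/ft, acting at H/3 = 5.933 ft above the base.
Overturning moment M_o = P_a × H/3 = 4904 × 5.933 = 29100.
Resisting moment M_r = W × 5.7 = 19491 × 5.7 = 111100.
FS_overturning = M_r/M_o = 111100/29100 = 3.818.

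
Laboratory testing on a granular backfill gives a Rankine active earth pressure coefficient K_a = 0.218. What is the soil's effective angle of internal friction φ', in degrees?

39.9°

K_a = tan²(45° − φ/2) ⇒ 45° − φ/2 = arctan(√0.218) = 25.03°.
φ = 2(45° − 25.03°) = 39.94°.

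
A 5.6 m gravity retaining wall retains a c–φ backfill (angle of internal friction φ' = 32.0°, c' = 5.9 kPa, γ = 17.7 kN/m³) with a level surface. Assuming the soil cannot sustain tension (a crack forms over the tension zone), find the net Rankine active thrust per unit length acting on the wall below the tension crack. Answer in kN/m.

K_a = 0.3073; √K_a = 0.5543.
Tension-crack depth z_c = 2c/(γ√K_a) = 2×5.9/(17.7×0.5543) = 1.203 m.
σ_a at base = K_a γ H − 2c√K_a = 0.3073×17.7×5.6 − 2×5.9×0.5543 = 23.91 kPa.
P_a = ½ × 23.91 × (H − z_c) = 0.5×23.91×4.397 = 52.58 kN/m.

52.6 kN/m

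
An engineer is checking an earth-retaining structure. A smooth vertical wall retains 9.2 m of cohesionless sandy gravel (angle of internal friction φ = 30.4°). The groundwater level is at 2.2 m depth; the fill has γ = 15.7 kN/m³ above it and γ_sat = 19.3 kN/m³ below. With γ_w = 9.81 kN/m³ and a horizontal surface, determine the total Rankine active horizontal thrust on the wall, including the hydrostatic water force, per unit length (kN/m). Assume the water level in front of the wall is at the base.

K_a = tan²(45° − φ/2) = 0.3280.
γ' = 19.3 − 9.81 = 9.490 kN/m³. Depth below WT = 7.0 m.
σ'_h at WT = K_a γ d_w = 11.33 kPa; at base = 11.33 + K_a γ' × 7.0 = 33.12 kPa.
P₁ (0–2.2 m) = ½×11.33×2.2 = 12.46. P₂ (2.2–9.2 m) = ½(11.33+33.12)×7.0 = 155.6.
P_w = ½ γ_w h₂² = 0.5×9.81×7.0² = 240.3. Total = 12.46+155.6+240.3 = 408.4 kN/m.

408 kN/m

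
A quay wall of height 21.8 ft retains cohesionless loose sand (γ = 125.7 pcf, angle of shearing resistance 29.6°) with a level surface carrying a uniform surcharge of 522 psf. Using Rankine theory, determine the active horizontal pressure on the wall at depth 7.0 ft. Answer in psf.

475 psf

K_a = (1 − sin φ)/(1 + sin φ) = 0.3387.
σ_v = γz + q = 125.7 × 7.0 + 522 = 1402 psf.
σ_h = K_a σ_v = 0.3387 × 1402 = 474.9 psf.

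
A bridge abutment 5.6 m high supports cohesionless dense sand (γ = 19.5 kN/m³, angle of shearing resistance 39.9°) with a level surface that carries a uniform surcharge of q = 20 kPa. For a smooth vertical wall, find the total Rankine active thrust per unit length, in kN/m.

91.3 kN/m

K_a = tan²(45° − φ/2) = 0.2184.
Soil triangle: ½ K_a γ H² = 0.5×0.2184×19.5×5.6² = 66.79 kN/m.
Surcharge rectangle: K_a q H = 0.2184×20×5.6 = 24.46 kN/m.
Total = 66.79 + 24.46 = 91.25 kN/m.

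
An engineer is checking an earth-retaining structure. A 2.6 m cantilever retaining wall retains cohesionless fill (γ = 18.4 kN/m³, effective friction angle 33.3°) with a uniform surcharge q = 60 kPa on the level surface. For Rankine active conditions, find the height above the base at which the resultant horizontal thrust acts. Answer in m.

1.18 m

K_a = 0.2911.
Triangular part P₁ = ½K_aγH² = 18.11 at H/3 = 0.8667 m; rectangular part P₂ = K_a q H = 45.42 at H/2 = 1.300 m.
ȳ = (P₁·0.8667 + P₂·1.300)/(P₁+P₂) = 1.176 m.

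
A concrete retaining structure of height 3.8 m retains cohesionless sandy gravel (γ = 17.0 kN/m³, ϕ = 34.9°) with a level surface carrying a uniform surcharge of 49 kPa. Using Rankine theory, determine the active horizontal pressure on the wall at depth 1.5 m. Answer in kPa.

20.3 kPa

K_a = (1 − sin φ)/(1 + sin φ) = 0.2721.
σ_v = γz + q = 17.0 × 1.5 + 49 = 74.50 kPa.
σ_h = K_a σ_v = 0.2721 × 74.50 = 20.27 kPa.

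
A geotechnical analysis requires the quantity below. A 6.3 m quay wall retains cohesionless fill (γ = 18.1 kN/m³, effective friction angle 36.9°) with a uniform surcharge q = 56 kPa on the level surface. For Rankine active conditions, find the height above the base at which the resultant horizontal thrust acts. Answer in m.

K_a = 0.2497.
Triangular part P₁ = ½K_aγH² = 89.68 at H/3 = 2.100 m; rectangular part P₂ = K_a q H = 88.08 at H/2 = 3.150 m.
ȳ = (P₁·2.100 + P₂·3.150)/(P₁+P₂) = 2.620 m.

2.62 m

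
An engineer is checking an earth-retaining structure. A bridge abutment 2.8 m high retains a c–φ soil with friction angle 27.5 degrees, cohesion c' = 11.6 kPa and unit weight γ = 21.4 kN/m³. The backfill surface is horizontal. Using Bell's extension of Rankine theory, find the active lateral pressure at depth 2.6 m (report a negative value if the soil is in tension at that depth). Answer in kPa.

6.41 kPa

K_a = (1 − sin φ)/(1 + sin φ) = 0.3682.
σ_a = K_a γ z − 2c√K_a = 0.3682×21.4×2.6 − 2×11.6×0.6068 = 6.410 kPa.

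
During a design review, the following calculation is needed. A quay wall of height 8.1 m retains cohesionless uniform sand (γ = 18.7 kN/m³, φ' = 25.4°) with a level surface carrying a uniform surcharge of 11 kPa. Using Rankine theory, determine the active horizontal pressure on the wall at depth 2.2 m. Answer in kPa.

20.8 kPa

K_a = (1 − sin φ)/(1 + sin φ) = 0.3996.
σ_v = γz + q = 18.7 × 2.2 + 11 = 52.14 kPa.
σ_h = K_a σ_v = 0.3996 × 52.14 = 20.84 kPa.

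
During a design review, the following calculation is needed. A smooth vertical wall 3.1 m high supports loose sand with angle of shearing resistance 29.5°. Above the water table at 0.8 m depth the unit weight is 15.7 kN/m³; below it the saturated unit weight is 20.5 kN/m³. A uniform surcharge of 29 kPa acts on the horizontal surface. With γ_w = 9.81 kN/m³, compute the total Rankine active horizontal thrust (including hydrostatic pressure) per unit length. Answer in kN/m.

K_a = tan²(45° − φ/2) = 0.3401.
γ' = 20.5 − 9.81 = 10.69 kN/m³. h₂ = H − d_w = 2.3 m.
σ'_h: at surface K_a·q = 9.863; at WT K_a(q+γd_w) = 14.13; at base K_a(q+γd_w+γ'h₂) = 22.50 kPa.
P₁ = ½(9.863+14.13)×0.8 = 9.599; P₂ = ½(14.13+22.50)×2.3 = 42.13; P_w = ½γ_w h₂² = 25.95.
Total = 9.599+42.13+25.95 = 77.67 kN/m.

77.7 kN/m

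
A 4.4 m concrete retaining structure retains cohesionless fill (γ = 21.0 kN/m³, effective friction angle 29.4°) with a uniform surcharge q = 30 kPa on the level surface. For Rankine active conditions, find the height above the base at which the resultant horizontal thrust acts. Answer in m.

1.76 m

K_a = 0.3415.
Triangular part P₁ = ½K_aγH² = 69.41 at H/3 = 1.467 m; rectangular part P₂ = K_a q H = 45.07 at H/2 = 2.200 m.
ȳ = (P₁·1.467 + P₂·2.200)/(P₁+P₂) = 1.755 m.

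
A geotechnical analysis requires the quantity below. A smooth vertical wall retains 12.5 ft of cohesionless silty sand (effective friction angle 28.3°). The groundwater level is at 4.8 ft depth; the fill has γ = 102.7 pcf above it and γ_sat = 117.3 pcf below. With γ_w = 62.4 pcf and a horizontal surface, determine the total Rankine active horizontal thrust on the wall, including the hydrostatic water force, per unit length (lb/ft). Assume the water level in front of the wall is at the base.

K_a = tan²(45° − φ/2) = 0.3568.
γ' = 117.3 − 62.4 = 54.90 pcf. Depth below WT = 7.7 ft.
σ'_h at WT = K_a γ d_w = 175.9 psf; at base = 175.9 + K_a γ' × 7.7 = 326.7 psf.
P₁ (0–4.8 ft) = ½×175.9×4.8 = 422.1. P₂ (4.8–12.5 ft) = ½(175.9+326.7)×7.7 = 1935.
P_w = ½ γ_w h₂² = 0.5×62.4×7.7² = 1850. Total = 422.1+1935+1850 = 4207 lb/ft.

4210 lb/ft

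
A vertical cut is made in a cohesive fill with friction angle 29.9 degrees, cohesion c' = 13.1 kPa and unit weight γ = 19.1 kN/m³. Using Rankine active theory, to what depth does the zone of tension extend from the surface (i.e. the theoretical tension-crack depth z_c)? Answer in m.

K_a = tan²(45° − 29.9°/2) = 0.3347; √K_a = 0.5785.
The active pressure is zero where K_a γ z = 2c√K_a, so z_c = 2c/(γ√K_a) = 2×13.1/(19.1×0.5785) = 2.371 m.

2.37 m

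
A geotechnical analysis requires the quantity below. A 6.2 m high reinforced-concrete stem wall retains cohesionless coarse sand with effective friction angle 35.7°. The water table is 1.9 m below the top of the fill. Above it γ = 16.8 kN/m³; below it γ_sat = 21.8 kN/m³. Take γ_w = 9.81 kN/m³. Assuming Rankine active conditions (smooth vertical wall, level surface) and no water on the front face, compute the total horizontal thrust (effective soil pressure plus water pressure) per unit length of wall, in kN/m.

164 kN/m

K_a = tan²(45° − φ/2) = 0.2630.
γ' = 21.8 − 9.81 = 11.99 kN/m³. Depth below WT = 4.3 m.
σ'_h at WT = K_a γ d_w = 8.395 kPa; at base = 8.395 + K_a γ' × 4.3 = 21.95 kPa.
P₁ (0–1.9 m) = ½×8.395×1.9 = 7.975. P₂ (1.9–6.2 m) = ½(8.395+21.95)×4.3 = 65.25.
P_w = ½ γ_w h₂² = 0.5×9.81×4.3² = 90.69. Total = 7.975+65.25+90.69 = 163.9 kN/m.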